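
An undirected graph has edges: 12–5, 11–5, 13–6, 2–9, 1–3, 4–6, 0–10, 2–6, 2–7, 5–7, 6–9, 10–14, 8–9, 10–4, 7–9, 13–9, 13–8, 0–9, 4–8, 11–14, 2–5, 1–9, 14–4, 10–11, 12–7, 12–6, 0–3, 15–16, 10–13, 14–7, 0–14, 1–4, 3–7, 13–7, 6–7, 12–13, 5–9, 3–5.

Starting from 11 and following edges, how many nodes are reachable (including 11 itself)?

15

BFS from 11 visits: 11, 5, 10, 14, 2, 3, 7, 9, 12, 0, 4, 13, 6, 1, 8
Reachable nodes: 15 of 17 total.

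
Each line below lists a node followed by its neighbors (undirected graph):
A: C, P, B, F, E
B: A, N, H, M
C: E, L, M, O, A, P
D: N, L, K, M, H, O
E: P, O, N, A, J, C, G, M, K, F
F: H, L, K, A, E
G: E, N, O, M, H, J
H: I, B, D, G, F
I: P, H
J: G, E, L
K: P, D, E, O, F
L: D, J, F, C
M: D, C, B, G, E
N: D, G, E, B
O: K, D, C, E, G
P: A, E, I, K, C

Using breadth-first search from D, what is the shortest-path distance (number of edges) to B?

Level 0: D
Level 1: H, K, L, M, N, O
Level 2: B, C, E, F, G, I, J, P
Level 3: A
B first appears at level 2.

2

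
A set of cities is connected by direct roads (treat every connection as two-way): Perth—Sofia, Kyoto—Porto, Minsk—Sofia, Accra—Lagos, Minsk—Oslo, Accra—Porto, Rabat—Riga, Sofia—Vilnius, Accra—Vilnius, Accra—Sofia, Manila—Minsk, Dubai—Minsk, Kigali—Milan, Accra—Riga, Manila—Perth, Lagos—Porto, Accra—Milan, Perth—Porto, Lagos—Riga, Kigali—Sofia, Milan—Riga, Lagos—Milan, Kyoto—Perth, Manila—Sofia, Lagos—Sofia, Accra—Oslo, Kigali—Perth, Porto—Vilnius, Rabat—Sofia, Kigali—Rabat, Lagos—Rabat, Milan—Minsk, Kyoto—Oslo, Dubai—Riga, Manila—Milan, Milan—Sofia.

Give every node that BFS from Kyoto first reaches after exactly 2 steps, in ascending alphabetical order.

Level 0: Kyoto
Level 1: Oslo, Perth, Porto
Level 2: Accra, Kigali, Lagos, Manila, Minsk, Sofia, Vilnius
Level 3: Dubai, Milan, Rabat, Riga

Accra, Kigali, Lagos, Manila, Minsk, Sofia, Vilnius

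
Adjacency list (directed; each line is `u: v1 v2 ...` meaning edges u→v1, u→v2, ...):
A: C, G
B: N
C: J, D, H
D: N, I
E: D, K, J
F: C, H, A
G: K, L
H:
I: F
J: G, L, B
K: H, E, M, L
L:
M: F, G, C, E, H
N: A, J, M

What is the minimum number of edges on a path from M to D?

2

Level 0: M
Level 1: C, E, F, G, H
Level 2: A, D, J, K, L
Level 3: B, I, N
D first appears at level 2.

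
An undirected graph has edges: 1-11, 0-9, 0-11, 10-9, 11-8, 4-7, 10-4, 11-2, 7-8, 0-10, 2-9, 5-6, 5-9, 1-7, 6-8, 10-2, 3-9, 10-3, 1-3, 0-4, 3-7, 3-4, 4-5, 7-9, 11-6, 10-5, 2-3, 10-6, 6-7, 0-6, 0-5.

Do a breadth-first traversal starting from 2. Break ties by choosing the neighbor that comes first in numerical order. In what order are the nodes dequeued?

2 3 9 10 11 1 4 7 0 5 6 8

Visit 2; enqueue 3, 9, 10, 11 → queue [3, 9, 10, 11]
Visit 3; enqueue 1, 4, 7 → queue [9, 10, 11, 1, 4, 7]
Visit 9; enqueue 0, 5 → queue [10, 11, 1, 4, 7, 0, 5]
Visit 10; enqueue 6 → queue [11, 1, 4, 7, 0, 5, 6]
Visit 11; enqueue 8 → queue [1, 4, 7, 0, 5, 6, 8]
Visit 1 → queue [4, 7, 0, 5, 6, 8]
Visit 4 → queue [7, 0, 5, 6, 8]
Visit 7 → queue [0, 5, 6, 8]
Visit 0 → queue [5, 6, 8]
Visit 5 → queue [6, 8]
Visit 6 → queue [8]
Visit 8 → queue []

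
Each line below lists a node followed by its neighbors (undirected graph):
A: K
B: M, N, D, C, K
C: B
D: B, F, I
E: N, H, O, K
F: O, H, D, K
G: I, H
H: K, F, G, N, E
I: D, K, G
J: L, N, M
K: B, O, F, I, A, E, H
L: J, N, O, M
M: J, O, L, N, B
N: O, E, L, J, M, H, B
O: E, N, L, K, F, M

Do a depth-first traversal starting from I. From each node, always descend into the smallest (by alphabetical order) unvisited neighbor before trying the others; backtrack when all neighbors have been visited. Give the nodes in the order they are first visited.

Visit I
I → D
D → B
B → C
B → K
K → A
K → E
E → H
H → F
F → O
O → L
L → J
J → M
M → N
H → G

I -> D -> B -> C -> K -> A -> E -> H -> F -> O -> L -> J -> M -> N -> G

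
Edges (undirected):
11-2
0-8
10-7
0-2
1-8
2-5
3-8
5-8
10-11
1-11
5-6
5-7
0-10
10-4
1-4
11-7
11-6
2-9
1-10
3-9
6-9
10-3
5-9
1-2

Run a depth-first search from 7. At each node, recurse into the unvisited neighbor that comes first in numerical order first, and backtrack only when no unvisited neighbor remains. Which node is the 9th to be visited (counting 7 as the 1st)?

3

Visit 7
7 → 5
5 → 2
2 → 0
0 → 8
8 → 1
1 → 4
4 → 10
10 → 3
3 → 9
9 → 6
6 → 11

Visit order: 7, 5, 2, 0, 8, 1, 4, 10, 3, 9, 6, 11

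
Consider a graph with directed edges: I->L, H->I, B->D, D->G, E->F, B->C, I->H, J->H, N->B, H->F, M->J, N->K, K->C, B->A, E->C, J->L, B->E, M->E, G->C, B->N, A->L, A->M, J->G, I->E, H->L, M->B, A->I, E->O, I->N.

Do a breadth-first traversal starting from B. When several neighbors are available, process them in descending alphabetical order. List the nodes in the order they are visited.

B → N → E → D → C → A → K → O → F → G → M → L → I → J → H

Visit B; enqueue N, E, D, C, A → queue [N, E, D, C, A]
Visit N; enqueue K → queue [E, D, C, A, K]
Visit E; enqueue O, F → queue [D, C, A, K, O, F]
Visit D; enqueue G → queue [C, A, K, O, F, G]
Visit C → queue [A, K, O, F, G]
Visit A; enqueue M, L, I → queue [K, O, F, G, M, L, I]
Visit K → queue [O, F, G, M, L, I]
Visit O → queue [F, G, M, L, I]
Visit F → queue [G, M, L, I]
Visit G → queue [M, L, I]
Visit M; enqueue J → queue [L, I, J]
Visit L → queue [I, J]
Visit I; enqueue H → queue [J, H]
Visit J → queue [H]
Visit H → queue []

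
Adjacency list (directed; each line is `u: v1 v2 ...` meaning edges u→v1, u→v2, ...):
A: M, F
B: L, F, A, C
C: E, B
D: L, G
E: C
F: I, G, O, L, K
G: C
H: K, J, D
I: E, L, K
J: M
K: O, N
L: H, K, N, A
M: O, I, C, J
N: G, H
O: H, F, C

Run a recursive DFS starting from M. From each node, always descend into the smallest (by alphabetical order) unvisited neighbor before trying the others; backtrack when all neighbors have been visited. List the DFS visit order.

M → C → B → A → F → G → I → E → K → N → H → D → L → J → O

Visit M
M → C
C → B
B → A
A → F
F → G
F → I
I → E
I → K
K → N
N → H
H → D
D → L
H → J
K → O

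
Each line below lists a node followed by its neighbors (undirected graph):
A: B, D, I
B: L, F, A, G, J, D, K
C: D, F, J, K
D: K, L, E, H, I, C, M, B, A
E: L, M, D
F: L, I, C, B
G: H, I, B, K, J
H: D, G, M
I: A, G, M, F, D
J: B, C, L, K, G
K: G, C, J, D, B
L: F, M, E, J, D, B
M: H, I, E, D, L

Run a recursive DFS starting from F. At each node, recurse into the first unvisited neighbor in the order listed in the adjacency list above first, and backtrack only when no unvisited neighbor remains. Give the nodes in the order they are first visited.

F, L, M, H, D, K, G, I, A, B, J, C, E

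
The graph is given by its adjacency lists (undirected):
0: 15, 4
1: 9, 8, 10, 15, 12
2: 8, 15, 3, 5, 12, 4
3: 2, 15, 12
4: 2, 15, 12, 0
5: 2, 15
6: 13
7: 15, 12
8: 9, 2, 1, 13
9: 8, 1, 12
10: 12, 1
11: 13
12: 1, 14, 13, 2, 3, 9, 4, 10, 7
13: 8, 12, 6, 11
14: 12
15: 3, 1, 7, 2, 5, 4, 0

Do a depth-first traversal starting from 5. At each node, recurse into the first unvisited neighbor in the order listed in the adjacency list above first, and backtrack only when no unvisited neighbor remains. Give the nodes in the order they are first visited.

5 2 8 9 1 10 12 14 13 6 11 3 15 7 4 0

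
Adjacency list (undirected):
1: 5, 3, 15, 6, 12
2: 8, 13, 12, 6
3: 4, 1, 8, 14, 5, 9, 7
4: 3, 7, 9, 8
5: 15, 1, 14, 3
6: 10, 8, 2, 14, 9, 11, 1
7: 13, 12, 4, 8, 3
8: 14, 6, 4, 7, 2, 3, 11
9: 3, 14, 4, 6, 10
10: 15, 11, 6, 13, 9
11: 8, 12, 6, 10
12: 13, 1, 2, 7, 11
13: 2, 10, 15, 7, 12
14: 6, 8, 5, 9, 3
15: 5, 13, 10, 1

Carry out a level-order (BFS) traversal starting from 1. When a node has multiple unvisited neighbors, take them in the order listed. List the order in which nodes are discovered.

1 -> 5 -> 3 -> 15 -> 6 -> 12 -> 14 -> 4 -> 8 -> 9 -> 7 -> 13 -> 10 -> 2 -> 11

Visit 1; enqueue 5, 3, 15, 6, 12 → queue [5, 3, 15, 6, 12]
Visit 5; enqueue 14 → queue [3, 15, 6, 12, 14]
Visit 3; enqueue 4, 8, 9, 7 → queue [15, 6, 12, 14, 4, 8, 9, 7]
Visit 15; enqueue 13, 10 → queue [6, 12, 14, 4, 8, 9, 7, 13, 10]
Visit 6; enqueue 2, 11 → queue [12, 14, 4, 8, 9, 7, 13, 10, 2, 11]
Visit 12 → queue [14, 4, 8, 9, 7, 13, 10, 2, 11]
Visit 14 → queue [4, 8, 9, 7, 13, 10, 2, 11]
Visit 4 → queue [8, 9, 7, 13, 10, 2, 11]
Visit 8 → queue [9, 7, 13, 10, 2, 11]
Visit 9 → queue [7, 13, 10, 2, 11]
Visit 7 → queue [13, 10, 2, 11]
Visit 13 → queue [10, 2, 11]
Visit 10 → queue [2, 11]
Visit 2 → queue [11]
Visit 11 → queue []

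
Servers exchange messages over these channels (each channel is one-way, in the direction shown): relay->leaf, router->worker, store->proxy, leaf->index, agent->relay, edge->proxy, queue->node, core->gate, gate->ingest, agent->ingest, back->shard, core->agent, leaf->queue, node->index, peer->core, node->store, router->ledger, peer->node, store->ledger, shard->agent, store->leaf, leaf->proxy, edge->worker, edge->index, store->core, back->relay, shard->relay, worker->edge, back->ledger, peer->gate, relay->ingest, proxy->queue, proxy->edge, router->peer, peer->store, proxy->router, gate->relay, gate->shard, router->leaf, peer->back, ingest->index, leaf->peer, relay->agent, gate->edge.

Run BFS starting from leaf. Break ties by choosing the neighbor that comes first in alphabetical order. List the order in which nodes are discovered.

Visit leaf; enqueue index, peer, proxy, queue → queue [index, peer, proxy, queue]
Visit index → queue [peer, proxy, queue]
Visit peer; enqueue back, core, gate, node, store → queue [proxy, queue, back, core, gate, node, store]
Visit proxy; enqueue edge, router → queue [queue, back, core, gate, node, store, edge, router]
Visit queue → queue [back, core, gate, node, store, edge, router]
Visit back; enqueue ledger, relay, shard → queue [core, gate, node, store, edge, router, ledger, relay, shard]
Visit core; enqueue agent → queue [gate, node, store, edge, router, ledger, relay, shard, agent]
Visit gate; enqueue ingest → queue [node, store, edge, router, ledger, relay, shard, agent, ingest]
Visit node → queue [store, edge, router, ledger, relay, shard, agent, ingest]
Visit store → queue [edge, router, ledger, relay, shard, agent, ingest]
Visit edge; enqueue worker → queue [router, ledger, relay, shard, agent, ingest, worker]
Visit router → queue [ledger, relay, shard, agent, ingest, worker]
Visit ledger → queue [relay, shard, agent, ingest, worker]
Visit relay → queue [shard, agent, ingest, worker]
Visit shard → queue [agent, ingest, worker]
Visit agent → queue [ingest, worker]
Visit ingest → queue [worker]
Visit worker → queue []

leaf, index, peer, proxy, queue, back, core, gate, node, store, edge, router, ledger, relay, shard, agent, ingest, worker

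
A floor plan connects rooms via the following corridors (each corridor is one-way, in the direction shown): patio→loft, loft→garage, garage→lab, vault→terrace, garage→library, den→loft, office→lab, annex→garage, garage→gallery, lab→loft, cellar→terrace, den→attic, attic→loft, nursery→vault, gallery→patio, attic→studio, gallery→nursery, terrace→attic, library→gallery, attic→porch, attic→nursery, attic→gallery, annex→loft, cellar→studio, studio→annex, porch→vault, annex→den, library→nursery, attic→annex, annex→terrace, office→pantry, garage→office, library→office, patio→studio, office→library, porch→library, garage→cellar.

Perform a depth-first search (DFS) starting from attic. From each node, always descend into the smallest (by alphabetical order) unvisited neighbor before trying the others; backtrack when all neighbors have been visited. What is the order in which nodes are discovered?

Visit attic
attic → annex
annex → den
den → loft
loft → garage
garage → cellar
cellar → studio
cellar → terrace
garage → gallery
gallery → nursery
nursery → vault
gallery → patio
garage → lab
garage → library
library → office
office → pantry
attic → porch

attic annex den loft garage cellar studio terrace gallery nursery vault patio lab library office pantry porch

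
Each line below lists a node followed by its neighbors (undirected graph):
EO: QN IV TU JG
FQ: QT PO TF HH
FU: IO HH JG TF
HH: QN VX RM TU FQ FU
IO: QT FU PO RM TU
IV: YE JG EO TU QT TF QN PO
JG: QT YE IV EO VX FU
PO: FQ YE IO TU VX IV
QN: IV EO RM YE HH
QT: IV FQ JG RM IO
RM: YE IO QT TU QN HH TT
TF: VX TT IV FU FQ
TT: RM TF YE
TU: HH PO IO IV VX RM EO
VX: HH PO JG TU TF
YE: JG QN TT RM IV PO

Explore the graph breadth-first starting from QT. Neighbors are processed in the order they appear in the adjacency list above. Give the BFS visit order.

Visit QT; enqueue IV, FQ, JG, RM, IO → queue [IV, FQ, JG, RM, IO]
Visit IV; enqueue YE, EO, TU, TF, QN, PO → queue [FQ, JG, RM, IO, YE, EO, TU, TF, QN, PO]
Visit FQ; enqueue HH → queue [JG, RM, IO, YE, EO, TU, TF, QN, PO, HH]
Visit JG; enqueue VX, FU → queue [RM, IO, YE, EO, TU, TF, QN, PO, HH, VX, FU]
Visit RM; enqueue TT → queue [IO, YE, EO, TU, TF, QN, PO, HH, VX, FU, TT]
Visit IO → queue [YE, EO, TU, TF, QN, PO, HH, VX, FU, TT]
Visit YE → queue [EO, TU, TF, QN, PO, HH, VX, FU, TT]
Visit EO → queue [TU, TF, QN, PO, HH, VX, FU, TT]
Visit TU → queue [TF, QN, PO, HH, VX, FU, TT]
Visit TF → queue [QN, PO, HH, VX, FU, TT]
Visit QN → queue [PO, HH, VX, FU, TT]
Visit PO → queue [HH, VX, FU, TT]
Visit HH → queue [VX, FU, TT]
Visit VX → queue [FU, TT]
Visit FU → queue [TT]
Visit TT → queue []

QT, IV, FQ, JG, RM, IO, YE, EO, TU, TF, QN, PO, HH, VX, FU, TT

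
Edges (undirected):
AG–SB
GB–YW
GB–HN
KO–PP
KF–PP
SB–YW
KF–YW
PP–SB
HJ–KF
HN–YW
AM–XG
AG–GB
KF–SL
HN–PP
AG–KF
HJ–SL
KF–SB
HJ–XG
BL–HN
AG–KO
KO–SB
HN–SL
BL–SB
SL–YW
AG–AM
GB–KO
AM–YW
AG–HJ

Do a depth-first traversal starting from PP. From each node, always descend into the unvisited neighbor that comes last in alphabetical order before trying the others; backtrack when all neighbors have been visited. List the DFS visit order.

PP → SB → YW → SL → KF → HJ → XG → AM → AG → KO → GB → HN → BL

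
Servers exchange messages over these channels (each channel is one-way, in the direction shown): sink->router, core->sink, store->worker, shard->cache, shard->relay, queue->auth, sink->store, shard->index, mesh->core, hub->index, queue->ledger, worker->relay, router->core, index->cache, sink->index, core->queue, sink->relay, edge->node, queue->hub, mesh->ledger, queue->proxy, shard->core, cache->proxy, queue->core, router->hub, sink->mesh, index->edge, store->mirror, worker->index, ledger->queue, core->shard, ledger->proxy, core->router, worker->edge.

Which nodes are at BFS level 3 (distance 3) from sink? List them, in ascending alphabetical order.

node, proxy, queue, shard

Level 0: sink
Level 1: index, mesh, relay, router, store
Level 2: cache, core, edge, hub, ledger, mirror, worker
Level 3: node, proxy, queue, shard
Level 4: auth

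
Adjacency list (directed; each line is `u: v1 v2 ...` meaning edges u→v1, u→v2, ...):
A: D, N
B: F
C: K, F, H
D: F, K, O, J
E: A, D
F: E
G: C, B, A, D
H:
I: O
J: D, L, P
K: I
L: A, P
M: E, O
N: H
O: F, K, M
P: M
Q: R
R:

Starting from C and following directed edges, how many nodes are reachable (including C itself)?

14

BFS from C visits: C, K, F, H, I, E, O, A, D, M, N, J, L, P
Reachable nodes: 14 of 18 total.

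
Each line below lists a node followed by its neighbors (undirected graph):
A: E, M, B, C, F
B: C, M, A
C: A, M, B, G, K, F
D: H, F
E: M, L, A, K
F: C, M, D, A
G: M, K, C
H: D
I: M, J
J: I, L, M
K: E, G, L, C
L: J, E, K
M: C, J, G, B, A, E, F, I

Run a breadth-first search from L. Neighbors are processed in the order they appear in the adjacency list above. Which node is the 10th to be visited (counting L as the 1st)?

Visit L; enqueue J, E, K → queue [J, E, K]
Visit J; enqueue I, M → queue [E, K, I, M]
Visit E; enqueue A → queue [K, I, M, A]
Visit K; enqueue G, C → queue [I, M, A, G, C]
Visit I → queue [M, A, G, C]
Visit M; enqueue B, F → queue [A, G, C, B, F]
Visit A → queue [G, C, B, F]
Visit G → queue [C, B, F]
Visit C → queue [B, F]
Visit B → queue [F]
Visit F; enqueue D → queue [D]
Visit D; enqueue H → queue [H]
Visit H → queue []

Visit order: L, J, E, K, I, M, A, G, C, B, F, D, H

B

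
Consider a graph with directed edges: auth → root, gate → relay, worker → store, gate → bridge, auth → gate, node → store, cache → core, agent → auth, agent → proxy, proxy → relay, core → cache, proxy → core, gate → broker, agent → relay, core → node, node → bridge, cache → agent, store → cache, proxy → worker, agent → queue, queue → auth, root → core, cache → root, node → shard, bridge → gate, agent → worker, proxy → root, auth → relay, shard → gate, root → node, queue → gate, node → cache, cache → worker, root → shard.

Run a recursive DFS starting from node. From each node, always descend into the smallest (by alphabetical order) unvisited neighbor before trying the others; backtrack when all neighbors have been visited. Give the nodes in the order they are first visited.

node, bridge, gate, broker, relay, cache, agent, auth, root, core, shard, proxy, worker, store, queue

Visit node
node → bridge
bridge → gate
gate → broker
gate → relay
node → cache
cache → agent
agent → auth
auth → root
root → core
root → shard
agent → proxy
proxy → worker
worker → store
agent → queue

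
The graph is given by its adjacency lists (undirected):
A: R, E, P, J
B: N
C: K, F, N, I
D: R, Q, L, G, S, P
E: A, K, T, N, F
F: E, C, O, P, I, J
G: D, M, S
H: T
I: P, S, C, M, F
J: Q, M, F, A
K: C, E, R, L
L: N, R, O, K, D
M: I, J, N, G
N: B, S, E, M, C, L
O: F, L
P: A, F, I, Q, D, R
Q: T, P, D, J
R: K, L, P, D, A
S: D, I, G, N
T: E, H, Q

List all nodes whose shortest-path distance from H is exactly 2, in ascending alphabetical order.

E, Q

Level 0: H
Level 1: T
Level 2: E, Q
Level 3: A, D, F, J, K, N, P
Level 4: B, C, G, I, L, M, O, R, S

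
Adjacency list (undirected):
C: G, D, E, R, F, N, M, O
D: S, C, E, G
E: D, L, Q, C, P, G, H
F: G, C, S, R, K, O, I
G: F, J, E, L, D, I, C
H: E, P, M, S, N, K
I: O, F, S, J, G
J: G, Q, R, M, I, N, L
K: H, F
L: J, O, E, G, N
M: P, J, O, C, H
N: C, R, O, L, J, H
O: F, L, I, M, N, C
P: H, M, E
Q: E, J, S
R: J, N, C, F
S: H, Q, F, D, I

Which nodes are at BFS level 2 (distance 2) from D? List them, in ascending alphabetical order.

F, H, I, J, L, M, N, O, P, Q, R

Level 0: D
Level 1: C, E, G, S
Level 2: F, H, I, J, L, M, N, O, P, Q, R
Level 3: K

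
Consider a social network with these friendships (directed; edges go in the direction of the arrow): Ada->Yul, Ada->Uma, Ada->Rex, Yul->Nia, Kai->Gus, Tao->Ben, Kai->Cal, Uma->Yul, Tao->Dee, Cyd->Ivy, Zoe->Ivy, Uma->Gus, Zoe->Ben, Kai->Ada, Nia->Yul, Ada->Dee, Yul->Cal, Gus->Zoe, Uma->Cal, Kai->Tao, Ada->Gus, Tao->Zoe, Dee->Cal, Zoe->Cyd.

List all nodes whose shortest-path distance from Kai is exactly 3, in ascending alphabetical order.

Cyd, Ivy, Nia

Level 0: Kai
Level 1: Ada, Cal, Gus, Tao
Level 2: Ben, Dee, Rex, Uma, Yul, Zoe
Level 3: Cyd, Ivy, Nia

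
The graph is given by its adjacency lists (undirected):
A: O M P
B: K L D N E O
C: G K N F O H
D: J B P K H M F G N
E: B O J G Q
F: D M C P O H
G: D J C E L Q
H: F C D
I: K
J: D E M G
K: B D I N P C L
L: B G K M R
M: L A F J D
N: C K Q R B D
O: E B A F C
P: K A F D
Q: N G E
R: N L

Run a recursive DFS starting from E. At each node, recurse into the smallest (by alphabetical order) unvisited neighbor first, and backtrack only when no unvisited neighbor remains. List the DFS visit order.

Visit E
E → B
B → D
D → F
F → C
C → G
G → J
J → M
M → A
A → O
A → P
P → K
K → I
K → L
L → R
R → N
N → Q
C → H

E, B, D, F, C, G, J, M, A, O, P, K, I, L, R, N, Q, H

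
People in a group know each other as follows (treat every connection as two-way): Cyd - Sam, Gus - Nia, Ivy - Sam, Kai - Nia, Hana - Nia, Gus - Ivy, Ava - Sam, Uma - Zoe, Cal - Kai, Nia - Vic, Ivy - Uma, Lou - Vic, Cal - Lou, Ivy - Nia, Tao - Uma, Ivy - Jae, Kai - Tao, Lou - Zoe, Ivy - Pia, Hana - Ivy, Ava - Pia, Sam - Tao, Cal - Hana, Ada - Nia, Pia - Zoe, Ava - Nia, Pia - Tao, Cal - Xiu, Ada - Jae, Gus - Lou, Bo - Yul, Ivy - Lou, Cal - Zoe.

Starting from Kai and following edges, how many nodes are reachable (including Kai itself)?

BFS from Kai visits: Kai, Tao, Nia, Cal, Uma, Sam, Pia, Vic, Ivy, Hana, Gus, Ava, Ada, Zoe, Xiu, Lou, Cyd, Jae
Reachable nodes: 18 of 20 total.

18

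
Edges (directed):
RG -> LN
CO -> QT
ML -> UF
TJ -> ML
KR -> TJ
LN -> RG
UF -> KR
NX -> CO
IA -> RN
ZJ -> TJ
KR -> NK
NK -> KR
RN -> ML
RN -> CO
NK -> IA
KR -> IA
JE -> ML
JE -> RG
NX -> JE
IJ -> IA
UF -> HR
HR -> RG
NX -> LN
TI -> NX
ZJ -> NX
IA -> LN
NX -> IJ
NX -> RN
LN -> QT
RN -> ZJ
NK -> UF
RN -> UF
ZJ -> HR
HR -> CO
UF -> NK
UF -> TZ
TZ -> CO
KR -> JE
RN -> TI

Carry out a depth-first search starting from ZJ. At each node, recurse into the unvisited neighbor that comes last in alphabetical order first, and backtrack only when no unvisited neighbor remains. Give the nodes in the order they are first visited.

Visit ZJ
ZJ → TJ
TJ → ML
ML → UF
UF → TZ
TZ → CO
CO → QT
UF → NK
NK → KR
KR → JE
JE → RG
RG → LN
KR → IA
IA → RN
RN → TI
TI → NX
NX → IJ
UF → HR

ZJ, TJ, ML, UF, TZ, CO, QT, NK, KR, JE, RG, LN, IA, RN, TI, NX, IJ, HR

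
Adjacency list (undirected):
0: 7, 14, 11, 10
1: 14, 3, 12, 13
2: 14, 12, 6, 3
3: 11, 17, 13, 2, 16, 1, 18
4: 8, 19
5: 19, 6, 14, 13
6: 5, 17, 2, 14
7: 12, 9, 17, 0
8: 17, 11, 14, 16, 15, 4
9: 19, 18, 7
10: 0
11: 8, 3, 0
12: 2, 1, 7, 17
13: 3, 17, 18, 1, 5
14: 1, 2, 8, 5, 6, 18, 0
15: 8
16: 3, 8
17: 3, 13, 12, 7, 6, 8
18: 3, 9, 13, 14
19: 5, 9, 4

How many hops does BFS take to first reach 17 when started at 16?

Level 0: 16
Level 1: 3, 8
Level 2: 1, 2, 4, 11, 13, 14, 15, 17, 18
Level 3: 0, 5, 6, 7, 9, 12, 19
Level 4: 10
17 first appears at level 2.

2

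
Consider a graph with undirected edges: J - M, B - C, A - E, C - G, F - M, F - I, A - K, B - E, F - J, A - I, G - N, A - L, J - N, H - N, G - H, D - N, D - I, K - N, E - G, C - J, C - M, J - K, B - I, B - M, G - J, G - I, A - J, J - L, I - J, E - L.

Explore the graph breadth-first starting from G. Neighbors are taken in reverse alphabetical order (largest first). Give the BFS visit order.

Visit G; enqueue N, J, I, H, E, C → queue [N, J, I, H, E, C]
Visit N; enqueue K, D → queue [J, I, H, E, C, K, D]
Visit J; enqueue M, L, F, A → queue [I, H, E, C, K, D, M, L, F, A]
Visit I; enqueue B → queue [H, E, C, K, D, M, L, F, A, B]
Visit H → queue [E, C, K, D, M, L, F, A, B]
Visit E → queue [C, K, D, M, L, F, A, B]
Visit C → queue [K, D, M, L, F, A, B]
Visit K → queue [D, M, L, F, A, B]
Visit D → queue [M, L, F, A, B]
Visit M → queue [L, F, A, B]
Visit L → queue [F, A, B]
Visit F → queue [A, B]
Visit A → queue [B]
Visit B → queue []

G, N, J, I, H, E, C, K, D, M, L, F, A, B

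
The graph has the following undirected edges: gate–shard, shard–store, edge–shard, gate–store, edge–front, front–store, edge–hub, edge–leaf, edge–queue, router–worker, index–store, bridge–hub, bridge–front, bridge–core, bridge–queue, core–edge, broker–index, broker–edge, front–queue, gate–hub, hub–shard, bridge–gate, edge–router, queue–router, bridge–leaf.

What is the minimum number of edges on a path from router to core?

2

Level 0: router
Level 1: edge, queue, worker
Level 2: bridge, broker, core, front, hub, leaf, shard
Level 3: gate, index, store
core first appears at level 2.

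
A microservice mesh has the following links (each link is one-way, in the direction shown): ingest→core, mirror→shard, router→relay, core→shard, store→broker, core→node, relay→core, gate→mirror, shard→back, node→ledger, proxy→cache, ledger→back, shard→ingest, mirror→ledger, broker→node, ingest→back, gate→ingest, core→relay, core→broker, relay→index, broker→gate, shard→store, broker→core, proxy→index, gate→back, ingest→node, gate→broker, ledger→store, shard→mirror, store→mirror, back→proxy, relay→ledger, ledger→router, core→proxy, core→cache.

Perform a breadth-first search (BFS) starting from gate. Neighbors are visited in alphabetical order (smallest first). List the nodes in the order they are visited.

Visit gate; enqueue back, broker, ingest, mirror → queue [back, broker, ingest, mirror]
Visit back; enqueue proxy → queue [broker, ingest, mirror, proxy]
Visit broker; enqueue core, node → queue [ingest, mirror, proxy, core, node]
Visit ingest → queue [mirror, proxy, core, node]
Visit mirror; enqueue ledger, shard → queue [proxy, core, node, ledger, shard]
Visit proxy; enqueue cache, index → queue [core, node, ledger, shard, cache, index]
Visit core; enqueue relay → queue [node, ledger, shard, cache, index, relay]
Visit node → queue [ledger, shard, cache, index, relay]
Visit ledger; enqueue router, store → queue [shard, cache, index, relay, router, store]
Visit shard → queue [cache, index, relay, router, store]
Visit cache → queue [index, relay, router, store]
Visit index → queue [relay, router, store]
Visit relay → queue [router, store]
Visit router → queue [store]
Visit store → queue []

gate -> back -> broker -> ingest -> mirror -> proxy -> core -> node -> ledger -> shard -> cache -> index -> relay -> router -> store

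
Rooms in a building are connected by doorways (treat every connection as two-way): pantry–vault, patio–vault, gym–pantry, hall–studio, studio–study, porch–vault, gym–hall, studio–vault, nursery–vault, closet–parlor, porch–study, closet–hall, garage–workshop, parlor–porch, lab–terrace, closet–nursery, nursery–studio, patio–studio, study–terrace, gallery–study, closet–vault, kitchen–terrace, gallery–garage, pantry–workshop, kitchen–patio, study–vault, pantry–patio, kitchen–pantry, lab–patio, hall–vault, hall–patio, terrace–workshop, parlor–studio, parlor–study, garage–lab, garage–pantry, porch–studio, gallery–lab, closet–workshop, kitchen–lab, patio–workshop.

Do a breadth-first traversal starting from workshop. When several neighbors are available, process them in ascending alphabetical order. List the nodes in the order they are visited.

Visit workshop; enqueue closet, garage, pantry, patio, terrace → queue [closet, garage, pantry, patio, terrace]
Visit closet; enqueue hall, nursery, parlor, vault → queue [garage, pantry, patio, terrace, hall, nursery, parlor, vault]
Visit garage; enqueue gallery, lab → queue [pantry, patio, terrace, hall, nursery, parlor, vault, gallery, lab]
Visit pantry; enqueue gym, kitchen → queue [patio, terrace, hall, nursery, parlor, vault, gallery, lab, gym, kitchen]
Visit patio; enqueue studio → queue [terrace, hall, nursery, parlor, vault, gallery, lab, gym, kitchen, studio]
Visit terrace; enqueue study → queue [hall, nursery, parlor, vault, gallery, lab, gym, kitchen, studio, study]
Visit hall → queue [nursery, parlor, vault, gallery, lab, gym, kitchen, studio, study]
Visit nursery → queue [parlor, vault, gallery, lab, gym, kitchen, studio, study]
Visit parlor; enqueue porch → queue [vault, gallery, lab, gym, kitchen, studio, study, porch]
Visit vault → queue [gallery, lab, gym, kitchen, studio, study, porch]
Visit gallery → queue [lab, gym, kitchen, studio, study, porch]
Visit lab → queue [gym, kitchen, studio, study, porch]
Visit gym → queue [kitchen, studio, study, porch]
Visit kitchen → queue [studio, study, porch]
Visit studio → queue [study, porch]
Visit study → queue [porch]
Visit porch → queue []

workshop → closet → garage → pantry → patio → terrace → hall → nursery → parlor → vault → gallery → lab → gym → kitchen → studio → study → porch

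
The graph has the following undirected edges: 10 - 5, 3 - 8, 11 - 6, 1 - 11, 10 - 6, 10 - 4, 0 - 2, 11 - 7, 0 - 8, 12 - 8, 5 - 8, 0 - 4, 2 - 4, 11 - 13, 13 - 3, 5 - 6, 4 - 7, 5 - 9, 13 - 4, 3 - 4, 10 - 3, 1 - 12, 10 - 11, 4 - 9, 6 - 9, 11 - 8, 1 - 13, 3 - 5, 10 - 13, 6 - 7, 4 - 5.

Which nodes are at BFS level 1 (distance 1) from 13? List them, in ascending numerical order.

Level 0: 13
Level 1: 1, 3, 4, 10, 11
Level 2: 0, 2, 5, 6, 7, 8, 9, 12

1, 3, 4, 10, 11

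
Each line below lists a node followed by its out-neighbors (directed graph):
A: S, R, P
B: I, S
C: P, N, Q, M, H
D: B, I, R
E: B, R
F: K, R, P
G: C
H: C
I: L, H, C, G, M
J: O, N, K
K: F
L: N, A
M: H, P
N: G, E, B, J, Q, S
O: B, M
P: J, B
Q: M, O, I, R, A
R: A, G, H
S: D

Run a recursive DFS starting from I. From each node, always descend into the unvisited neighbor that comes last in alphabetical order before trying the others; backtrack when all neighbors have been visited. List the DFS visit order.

I → M → P → J → O → B → S → D → R → H → C → Q → A → N → G → E → K → F → L

Visit I
I → M
M → P
P → J
J → O
O → B
B → S
S → D
D → R
R → H
H → C
C → Q
Q → A
C → N
N → G
N → E
J → K
K → F
I → L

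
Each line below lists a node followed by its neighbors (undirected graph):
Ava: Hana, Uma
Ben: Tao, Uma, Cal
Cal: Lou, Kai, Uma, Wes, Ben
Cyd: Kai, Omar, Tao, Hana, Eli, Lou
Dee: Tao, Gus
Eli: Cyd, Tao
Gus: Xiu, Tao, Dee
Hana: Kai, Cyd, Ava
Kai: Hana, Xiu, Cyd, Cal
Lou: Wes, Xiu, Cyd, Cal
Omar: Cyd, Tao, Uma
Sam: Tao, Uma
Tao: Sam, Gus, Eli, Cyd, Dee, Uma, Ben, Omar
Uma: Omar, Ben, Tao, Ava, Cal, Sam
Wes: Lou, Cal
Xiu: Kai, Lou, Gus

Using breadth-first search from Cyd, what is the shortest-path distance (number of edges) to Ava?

2

Level 0: Cyd
Level 1: Eli, Hana, Kai, Lou, Omar, Tao
Level 2: Ava, Ben, Cal, Dee, Gus, Sam, Uma, Wes, Xiu
Ava first appears at level 2.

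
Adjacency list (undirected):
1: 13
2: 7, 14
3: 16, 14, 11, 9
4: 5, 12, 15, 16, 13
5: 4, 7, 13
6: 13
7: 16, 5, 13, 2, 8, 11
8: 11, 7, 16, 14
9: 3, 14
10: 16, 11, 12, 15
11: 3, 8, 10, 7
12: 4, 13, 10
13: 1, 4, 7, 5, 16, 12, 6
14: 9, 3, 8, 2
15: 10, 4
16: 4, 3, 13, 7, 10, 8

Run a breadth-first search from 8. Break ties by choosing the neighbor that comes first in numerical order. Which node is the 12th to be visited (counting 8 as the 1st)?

4

Visit 8; enqueue 7, 11, 14, 16 → queue [7, 11, 14, 16]
Visit 7; enqueue 2, 5, 13 → queue [11, 14, 16, 2, 5, 13]
Visit 11; enqueue 3, 10 → queue [14, 16, 2, 5, 13, 3, 10]
Visit 14; enqueue 9 → queue [16, 2, 5, 13, 3, 10, 9]
Visit 16; enqueue 4 → queue [2, 5, 13, 3, 10, 9, 4]
Visit 2 → queue [5, 13, 3, 10, 9, 4]
Visit 5 → queue [13, 3, 10, 9, 4]
Visit 13; enqueue 1, 6, 12 → queue [3, 10, 9, 4, 1, 6, 12]
Visit 3 → queue [10, 9, 4, 1, 6, 12]
Visit 10; enqueue 15 → queue [9, 4, 1, 6, 12, 15]
Visit 9 → queue [4, 1, 6, 12, 15]
Visit 4 → queue [1, 6, 12, 15]
Visit 1 → queue [6, 12, 15]
Visit 6 → queue [12, 15]
Visit 12 → queue [15]
Visit 15 → queue []

Visit order: 8, 7, 11, 14, 16, 2, 5, 13, 3, 10, 9, 4, 1, 6, 12, 15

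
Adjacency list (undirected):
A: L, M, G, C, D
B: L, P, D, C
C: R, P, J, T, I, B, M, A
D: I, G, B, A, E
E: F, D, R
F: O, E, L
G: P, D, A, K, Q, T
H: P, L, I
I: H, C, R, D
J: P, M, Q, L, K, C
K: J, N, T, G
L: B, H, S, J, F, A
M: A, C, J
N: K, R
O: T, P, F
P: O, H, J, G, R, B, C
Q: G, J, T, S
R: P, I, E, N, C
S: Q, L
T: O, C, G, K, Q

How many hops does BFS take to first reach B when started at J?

Level 0: J
Level 1: C, K, L, M, P, Q
Level 2: A, B, F, G, H, I, N, O, R, S, T
Level 3: D, E
B first appears at level 2.

2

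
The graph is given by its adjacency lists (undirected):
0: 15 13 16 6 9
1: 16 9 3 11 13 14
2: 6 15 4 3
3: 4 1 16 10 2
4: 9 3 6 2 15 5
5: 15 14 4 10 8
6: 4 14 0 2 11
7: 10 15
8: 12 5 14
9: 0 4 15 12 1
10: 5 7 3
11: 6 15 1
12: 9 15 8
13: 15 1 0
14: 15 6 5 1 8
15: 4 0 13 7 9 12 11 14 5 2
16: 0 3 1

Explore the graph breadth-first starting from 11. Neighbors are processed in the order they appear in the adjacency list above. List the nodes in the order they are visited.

Visit 11; enqueue 6, 15, 1 → queue [6, 15, 1]
Visit 6; enqueue 4, 14, 0, 2 → queue [15, 1, 4, 14, 0, 2]
Visit 15; enqueue 13, 7, 9, 12, 5 → queue [1, 4, 14, 0, 2, 13, 7, 9, 12, 5]
Visit 1; enqueue 16, 3 → queue [4, 14, 0, 2, 13, 7, 9, 12, 5, 16, 3]
Visit 4 → queue [14, 0, 2, 13, 7, 9, 12, 5, 16, 3]
Visit 14; enqueue 8 → queue [0, 2, 13, 7, 9, 12, 5, 16, 3, 8]
Visit 0 → queue [2, 13, 7, 9, 12, 5, 16, 3, 8]
Visit 2 → queue [13, 7, 9, 12, 5, 16, 3, 8]
Visit 13 → queue [7, 9, 12, 5, 16, 3, 8]
Visit 7; enqueue 10 → queue [9, 12, 5, 16, 3, 8, 10]
Visit 9 → queue [12, 5, 16, 3, 8, 10]
Visit 12 → queue [5, 16, 3, 8, 10]
Visit 5 → queue [16, 3, 8, 10]
Visit 16 → queue [3, 8, 10]
Visit 3 → queue [8, 10]
Visit 8 → queue [10]
Visit 10 → queue []

11, 6, 15, 1, 4, 14, 0, 2, 13, 7, 9, 12, 5, 16, 3, 8, 10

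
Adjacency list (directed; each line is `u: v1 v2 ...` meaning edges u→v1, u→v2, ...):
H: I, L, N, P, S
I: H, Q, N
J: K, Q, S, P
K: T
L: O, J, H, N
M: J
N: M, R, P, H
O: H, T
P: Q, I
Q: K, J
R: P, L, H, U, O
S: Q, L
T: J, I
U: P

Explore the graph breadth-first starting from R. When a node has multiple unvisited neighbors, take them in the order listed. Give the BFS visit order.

R -> P -> L -> H -> U -> O -> Q -> I -> J -> N -> S -> T -> K -> M

Visit R; enqueue P, L, H, U, O → queue [P, L, H, U, O]
Visit P; enqueue Q, I → queue [L, H, U, O, Q, I]
Visit L; enqueue J, N → queue [H, U, O, Q, I, J, N]
Visit H; enqueue S → queue [U, O, Q, I, J, N, S]
Visit U → queue [O, Q, I, J, N, S]
Visit O; enqueue T → queue [Q, I, J, N, S, T]
Visit Q; enqueue K → queue [I, J, N, S, T, K]
Visit I → queue [J, N, S, T, K]
Visit J → queue [N, S, T, K]
Visit N; enqueue M → queue [S, T, K, M]
Visit S → queue [T, K, M]
Visit T → queue [K, M]
Visit K → queue [M]
Visit M → queue []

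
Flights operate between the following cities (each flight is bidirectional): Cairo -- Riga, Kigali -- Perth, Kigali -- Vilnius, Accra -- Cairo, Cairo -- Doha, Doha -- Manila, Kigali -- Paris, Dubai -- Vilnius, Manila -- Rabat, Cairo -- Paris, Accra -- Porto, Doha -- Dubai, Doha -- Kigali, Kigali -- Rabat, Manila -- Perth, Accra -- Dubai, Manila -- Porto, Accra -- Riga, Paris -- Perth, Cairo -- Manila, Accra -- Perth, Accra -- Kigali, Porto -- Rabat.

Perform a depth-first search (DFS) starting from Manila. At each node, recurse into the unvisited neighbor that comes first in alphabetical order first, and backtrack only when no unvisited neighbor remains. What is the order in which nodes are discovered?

Visit Manila
Manila → Cairo
Cairo → Accra
Accra → Dubai
Dubai → Doha
Doha → Kigali
Kigali → Paris
Paris → Perth
Kigali → Rabat
Rabat → Porto
Kigali → Vilnius
Accra → Riga

Manila, Cairo, Accra, Dubai, Doha, Kigali, Paris, Perth, Rabat, Porto, Vilnius, Riga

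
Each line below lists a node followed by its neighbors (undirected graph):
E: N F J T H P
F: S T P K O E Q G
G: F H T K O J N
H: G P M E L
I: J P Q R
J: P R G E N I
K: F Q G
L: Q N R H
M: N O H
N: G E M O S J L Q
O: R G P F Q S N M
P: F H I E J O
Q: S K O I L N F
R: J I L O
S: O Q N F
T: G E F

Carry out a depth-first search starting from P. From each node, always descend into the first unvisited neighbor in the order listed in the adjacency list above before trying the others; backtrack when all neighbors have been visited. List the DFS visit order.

P F S O R J G H M N E T L Q K I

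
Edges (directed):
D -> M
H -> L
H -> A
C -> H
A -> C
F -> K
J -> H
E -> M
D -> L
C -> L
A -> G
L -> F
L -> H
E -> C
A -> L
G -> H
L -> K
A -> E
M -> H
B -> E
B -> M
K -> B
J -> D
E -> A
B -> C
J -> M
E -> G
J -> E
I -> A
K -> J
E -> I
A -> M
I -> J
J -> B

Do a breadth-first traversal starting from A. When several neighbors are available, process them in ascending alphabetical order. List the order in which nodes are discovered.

A C E G L M H I F K J B D

Visit A; enqueue C, E, G, L, M → queue [C, E, G, L, M]
Visit C; enqueue H → queue [E, G, L, M, H]
Visit E; enqueue I → queue [G, L, M, H, I]
Visit G → queue [L, M, H, I]
Visit L; enqueue F, K → queue [M, H, I, F, K]
Visit M → queue [H, I, F, K]
Visit H → queue [I, F, K]
Visit I; enqueue J → queue [F, K, J]
Visit F → queue [K, J]
Visit K; enqueue B → queue [J, B]
Visit J; enqueue D → queue [B, D]
Visit B → queue [D]
Visit D → queue []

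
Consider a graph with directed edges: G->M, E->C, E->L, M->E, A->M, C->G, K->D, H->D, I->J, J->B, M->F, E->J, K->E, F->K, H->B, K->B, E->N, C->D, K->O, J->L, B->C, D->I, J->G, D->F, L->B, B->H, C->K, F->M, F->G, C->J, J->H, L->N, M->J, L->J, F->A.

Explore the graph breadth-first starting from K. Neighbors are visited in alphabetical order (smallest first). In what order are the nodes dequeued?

K, B, D, E, O, C, H, F, I, J, L, N, G, A, M

Visit K; enqueue B, D, E, O → queue [B, D, E, O]
Visit B; enqueue C, H → queue [D, E, O, C, H]
Visit D; enqueue F, I → queue [E, O, C, H, F, I]
Visit E; enqueue J, L, N → queue [O, C, H, F, I, J, L, N]
Visit O → queue [C, H, F, I, J, L, N]
Visit C; enqueue G → queue [H, F, I, J, L, N, G]
Visit H → queue [F, I, J, L, N, G]
Visit F; enqueue A, M → queue [I, J, L, N, G, A, M]
Visit I → queue [J, L, N, G, A, M]
Visit J → queue [L, N, G, A, M]
Visit L → queue [N, G, A, M]
Visit N → queue [G, A, M]
Visit G → queue [A, M]
Visit A → queue [M]
Visit M → queue []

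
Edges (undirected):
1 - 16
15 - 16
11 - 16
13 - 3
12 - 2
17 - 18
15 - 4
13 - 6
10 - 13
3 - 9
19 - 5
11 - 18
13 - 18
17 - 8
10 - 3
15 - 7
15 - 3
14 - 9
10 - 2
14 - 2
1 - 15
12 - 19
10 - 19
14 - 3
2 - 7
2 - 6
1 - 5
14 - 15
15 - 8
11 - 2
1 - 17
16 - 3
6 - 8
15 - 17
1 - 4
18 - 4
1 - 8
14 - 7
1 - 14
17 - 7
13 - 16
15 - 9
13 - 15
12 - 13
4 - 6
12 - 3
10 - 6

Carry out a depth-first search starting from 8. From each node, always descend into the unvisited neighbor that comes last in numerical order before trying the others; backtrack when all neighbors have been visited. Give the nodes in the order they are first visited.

Visit 8
8 → 17
17 → 18
18 → 13
13 → 16
16 → 15
15 → 14
14 → 9
9 → 3
3 → 12
12 → 19
19 → 10
10 → 6
6 → 4
4 → 1
1 → 5
6 → 2
2 → 11
2 → 7

8 → 17 → 18 → 13 → 16 → 15 → 14 → 9 → 3 → 12 → 19 → 10 → 6 → 4 → 1 → 5 → 2 → 11 → 7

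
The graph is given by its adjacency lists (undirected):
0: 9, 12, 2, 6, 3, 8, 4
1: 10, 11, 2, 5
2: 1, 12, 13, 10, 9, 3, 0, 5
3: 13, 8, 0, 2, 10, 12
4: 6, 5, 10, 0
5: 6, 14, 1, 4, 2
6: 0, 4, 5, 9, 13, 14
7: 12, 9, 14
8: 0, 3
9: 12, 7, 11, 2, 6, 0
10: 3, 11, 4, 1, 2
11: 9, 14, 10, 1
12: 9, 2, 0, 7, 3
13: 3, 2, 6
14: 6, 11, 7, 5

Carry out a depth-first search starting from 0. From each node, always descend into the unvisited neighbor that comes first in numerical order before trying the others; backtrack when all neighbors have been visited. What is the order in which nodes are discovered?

Visit 0
0 → 2
2 → 1
1 → 5
5 → 4
4 → 6
6 → 9
9 → 7
7 → 12
12 → 3
3 → 8
3 → 10
10 → 11
11 → 14
3 → 13

0 → 2 → 1 → 5 → 4 → 6 → 9 → 7 → 12 → 3 → 8 → 10 → 11 → 14 → 13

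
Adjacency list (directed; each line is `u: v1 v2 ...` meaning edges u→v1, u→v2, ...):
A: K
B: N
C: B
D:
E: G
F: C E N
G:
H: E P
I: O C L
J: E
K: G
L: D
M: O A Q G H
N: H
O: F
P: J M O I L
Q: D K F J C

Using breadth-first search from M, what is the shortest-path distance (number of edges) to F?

Level 0: M
Level 1: A, G, H, O, Q
Level 2: C, D, E, F, J, K, P
Level 3: B, I, L, N
F first appears at level 2.

2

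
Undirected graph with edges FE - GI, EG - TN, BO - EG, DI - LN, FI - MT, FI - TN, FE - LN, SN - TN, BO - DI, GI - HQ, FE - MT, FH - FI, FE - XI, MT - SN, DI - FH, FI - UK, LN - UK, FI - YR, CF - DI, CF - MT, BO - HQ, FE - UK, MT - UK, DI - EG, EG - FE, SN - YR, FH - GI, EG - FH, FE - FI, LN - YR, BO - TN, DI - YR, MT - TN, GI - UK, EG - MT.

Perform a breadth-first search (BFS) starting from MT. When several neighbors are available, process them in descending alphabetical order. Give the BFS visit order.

MT, UK, TN, SN, FI, FE, EG, CF, LN, GI, BO, YR, FH, XI, DI, HQ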